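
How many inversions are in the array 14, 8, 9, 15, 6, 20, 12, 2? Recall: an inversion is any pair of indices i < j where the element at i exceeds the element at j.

16 inversions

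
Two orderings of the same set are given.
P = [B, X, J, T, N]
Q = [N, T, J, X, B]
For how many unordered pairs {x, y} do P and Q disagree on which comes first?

Assign each item its position (1..5) in the first ordering, then rewrite the second ordering as that position sequence:
positions: B→1, X→2, J→3, T→4, N→5
second ordering as positions: [5, 4, 3, 2, 1]
Discordant pairs = inversions in this position sequence.
5: 4, 3, 2, 1 → 4
4: 3, 2, 1 → 3
3: 2, 1 → 2
2: 1 → 1
1: 0
Total: 4 + 3 + 2 + 1 + 0 = 10

10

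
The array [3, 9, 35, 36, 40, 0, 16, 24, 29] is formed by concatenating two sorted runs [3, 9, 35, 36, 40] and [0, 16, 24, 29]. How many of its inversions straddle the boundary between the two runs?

14

Count, for every r in R, how many entries of L exceed r:
r = 0: 3, 9, 35, 36, 40 → 5
r = 16: 35, 36, 40 → 3
r = 24: 35, 36, 40 → 3
r = 29: 35, 36, 40 → 3
Cross-inversions: 5 + 3 + 3 + 3 = 14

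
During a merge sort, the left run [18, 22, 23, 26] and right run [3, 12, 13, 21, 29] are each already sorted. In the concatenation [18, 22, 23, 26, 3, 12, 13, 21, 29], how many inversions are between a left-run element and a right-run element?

15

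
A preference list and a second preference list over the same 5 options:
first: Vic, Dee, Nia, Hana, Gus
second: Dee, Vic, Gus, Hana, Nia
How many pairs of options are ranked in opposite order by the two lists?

Assign each item its position (1..5) in the first ordering, then rewrite the second ordering as that position sequence:
positions: Vic→1, Dee→2, Nia→3, Hana→4, Gus→5
second ordering as positions: [2, 1, 5, 4, 3]
Discordant pairs = inversions in this position sequence.
2: 1 → 1
1: 0
5: 4, 3 → 2
4: 3 → 1
3: 0
Total: 1 + 0 + 2 + 1 + 0 = 4

4 pairs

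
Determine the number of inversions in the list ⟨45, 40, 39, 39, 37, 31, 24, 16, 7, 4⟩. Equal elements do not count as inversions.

44 inversions

Sweep left to right; for each value list the smaller values that follow it:
45 → 40, 39, 39, 37, 31, 24, 16, 7, 4 → 9
40 → 39, 39, 37, 31, 24, 16, 7, 4 → 8
39 → 37, 31, 24, 16, 7, 4 → 6
39 → 37, 31, 24, 16, 7, 4 → 6
37 → 31, 24, 16, 7, 4 → 5
31 → 24, 16, 7, 4 → 4
24 → 16, 7, 4 → 3
16 → 7, 4 → 2
7 → 4 → 1
4 → none → 0
Sum: 9 + 8 + 6 + 6 + 5 + 4 + 3 + 2 + 1 + 0 = 44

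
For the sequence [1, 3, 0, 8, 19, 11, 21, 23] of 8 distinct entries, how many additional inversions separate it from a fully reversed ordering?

25 inversions short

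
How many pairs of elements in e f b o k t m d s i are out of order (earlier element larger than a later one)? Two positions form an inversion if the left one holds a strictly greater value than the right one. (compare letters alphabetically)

For each element, count later entries that are smaller:
e → b, d → 2
f → b, d → 2
b → none → 0
o → k, m, d, i → 4
k → d, i → 2
t → m, d, s, i → 4
m → d, i → 2
d → none → 0
s → i → 1
i → none → 0
Sum: 2 + 2 + 0 + 4 + 2 + 4 + 2 + 0 + 1 + 0 = 17

17 inversions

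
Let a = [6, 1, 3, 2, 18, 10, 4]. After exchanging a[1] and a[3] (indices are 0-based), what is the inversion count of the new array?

Inversions: 9

Positions 1 and 3 hold 1 and 2; after swapping, the array is [6, 2, 3, 1, 18, 10, 4].
Count, for each position, how many later elements it exceeds:
6 → 2, 3, 1, 4 → 4
2 → 1 → 1
3 → 1 → 1
1 → none → 0
18 → 10, 4 → 2
10 → 4 → 1
4 → none → 0
Sum: 4 + 1 + 1 + 0 + 2 + 1 + 0 = 9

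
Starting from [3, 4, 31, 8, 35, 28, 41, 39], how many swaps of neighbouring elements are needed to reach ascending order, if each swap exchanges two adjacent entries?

4

Minimum adjacent swaps = number of inversions (each swap of adjacent out-of-order elements removes one inversion and no swap can remove more).
Count inversions — for each element, later elements that are smaller:
3: none → 0
4: none → 0
31: 8, 28 → 2
8: none → 0
35: 28 → 1
28: none → 0
41: 39 → 1
39: none → 0
Total inversions: 0 + 0 + 2 + 0 + 1 + 0 + 1 + 0 = 4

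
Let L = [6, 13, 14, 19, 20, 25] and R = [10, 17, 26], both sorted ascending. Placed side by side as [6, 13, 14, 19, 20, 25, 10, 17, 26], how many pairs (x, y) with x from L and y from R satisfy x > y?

For each element r of the right run, count left-run elements greater than r:
r = 10: 13, 14, 19, 20, 25 → 5
r = 17: 19, 20, 25 → 3
r = 26: none → 0
Cross-inversions: 5 + 3 + 0 = 8

8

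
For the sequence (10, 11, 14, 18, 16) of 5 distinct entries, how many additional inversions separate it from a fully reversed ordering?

9

Maximum inversions for 5 distinct elements is C(5, 2) = 5·4/2 = 10.
Current inversions — for each element, count later smaller elements:
10: 0
11: 0
14: 0
18: 1
16: 0
Current total: 0 + 0 + 0 + 1 + 0 = 1
Shortfall: 10 − 1 = 9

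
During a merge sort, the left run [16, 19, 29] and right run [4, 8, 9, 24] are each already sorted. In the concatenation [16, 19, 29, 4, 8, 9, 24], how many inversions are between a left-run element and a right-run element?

For each element r of the right run, count left-run elements greater than r:
r = 4: 16, 19, 29 → 3
r = 8: 16, 19, 29 → 3
r = 9: 16, 19, 29 → 3
r = 24: 29 → 1
Cross-inversions: 3 + 3 + 3 + 1 = 10

10 split inversions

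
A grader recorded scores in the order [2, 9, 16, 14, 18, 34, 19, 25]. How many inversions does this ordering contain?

There are 3 inversions.

Sweep left to right; for each value list the smaller values that follow it:
2 → none → 0
9 → none → 0
16 → 14 → 1
14 → none → 0
18 → none → 0
34 → 19, 25 → 2
19 → none → 0
25 → none → 0
Sum: 0 + 0 + 1 + 0 + 0 + 2 + 0 + 0 = 3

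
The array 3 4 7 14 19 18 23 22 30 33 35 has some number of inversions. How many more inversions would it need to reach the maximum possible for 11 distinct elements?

Maximum inversions for 11 distinct elements is C(11, 2) = 11·10/2 = 55.
Current inversions — for each element, count later smaller elements:
3: 0
4: 0
7: 0
14: 0
19: 1
18: 0
23: 1
22: 0
30: 0
33: 0
35: 0
Current total: 0 + 0 + 0 + 0 + 1 + 0 + 1 + 0 + 0 + 0 + 0 = 2
Shortfall: 55 − 2 = 53

53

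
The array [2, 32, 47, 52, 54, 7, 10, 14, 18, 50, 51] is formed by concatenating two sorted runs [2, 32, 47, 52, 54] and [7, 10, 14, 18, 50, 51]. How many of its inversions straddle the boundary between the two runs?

20

Take each right-half value and tally the left-half values above it:
r = 7: 32, 47, 52, 54 → 4
r = 10: 32, 47, 52, 54 → 4
r = 14: 32, 47, 52, 54 → 4
r = 18: 32, 47, 52, 54 → 4
r = 50: 52, 54 → 2
r = 51: 52, 54 → 2
Cross-inversions: 4 + 4 + 4 + 4 + 2 + 2 = 20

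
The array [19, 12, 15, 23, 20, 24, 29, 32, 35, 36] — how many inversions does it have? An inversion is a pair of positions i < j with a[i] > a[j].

Count, for each position, how many later elements it exceeds:
19: 2
12: 0
15: 0
23: 1
20: 0
24: 0
29: 0
32: 0
35: 0
36: 0
Sum: 2 + 0 + 0 + 1 + 0 + 0 + 0 + 0 + 0 + 0 = 3

3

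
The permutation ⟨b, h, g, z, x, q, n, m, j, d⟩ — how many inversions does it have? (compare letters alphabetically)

There are 24 inversions.

Count, for each position, how many later elements it exceeds:
b → none → 0
h → g, d → 2
g → d → 1
z → x, q, n, m, j, d → 6
x → q, n, m, j, d → 5
q → n, m, j, d → 4
n → m, j, d → 3
m → j, d → 2
j → d → 1
d → none → 0
Sum: 0 + 2 + 1 + 6 + 5 + 4 + 3 + 2 + 1 + 0 = 24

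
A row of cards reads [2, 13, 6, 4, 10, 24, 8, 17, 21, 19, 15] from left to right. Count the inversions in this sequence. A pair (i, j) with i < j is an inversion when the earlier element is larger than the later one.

15

Sweep left to right; for each value list the smaller values that follow it:
2 → none → 0
13 → 6, 4, 10, 8 → 4
6 → 4 → 1
4 → none → 0
10 → 8 → 1
24 → 8, 17, 21, 19, 15 → 5
8 → none → 0
17 → 15 → 1
21 → 19, 15 → 2
19 → 15 → 1
15 → none → 0
Sum: 0 + 4 + 1 + 0 + 1 + 5 + 0 + 1 + 2 + 1 + 0 = 15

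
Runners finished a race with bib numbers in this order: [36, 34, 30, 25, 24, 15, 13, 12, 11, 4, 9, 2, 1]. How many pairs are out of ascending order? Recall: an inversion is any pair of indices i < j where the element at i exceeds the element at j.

77

Sweep left to right; for each value list the smaller values that follow it:
36 → 34, 30, 25, 24, 15, 13, 12, 11, 4, 9, 2, 1 → 12
34 → 30, 25, 24, 15, 13, 12, 11, 4, 9, 2, 1 → 11
30 → 25, 24, 15, 13, 12, 11, 4, 9, 2, 1 → 10
25 → 24, 15, 13, 12, 11, 4, 9, 2, 1 → 9
24 → 15, 13, 12, 11, 4, 9, 2, 1 → 8
15 → 13, 12, 11, 4, 9, 2, 1 → 7
13 → 12, 11, 4, 9, 2, 1 → 6
12 → 11, 4, 9, 2, 1 → 5
11 → 4, 9, 2, 1 → 4
4 → 2, 1 → 2
9 → 2, 1 → 2
2 → 1 → 1
1 → none → 0
Sum: 12 + 11 + 10 + 9 + 8 + 7 + 6 + 5 + 4 + 2 + 2 + 1 + 0 = 77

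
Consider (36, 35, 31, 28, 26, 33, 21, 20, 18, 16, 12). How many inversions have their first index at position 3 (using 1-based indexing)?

The element at index 3 is 31.
Elements after it: 28, 26, 33, 21, 20, 18, 16, 12
Those smaller than 31: 28, 26, 21, 20, 18, 16, 12

7 such elements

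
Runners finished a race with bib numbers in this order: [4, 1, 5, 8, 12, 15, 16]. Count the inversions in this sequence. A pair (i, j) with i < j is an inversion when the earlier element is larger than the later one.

1 out-of-order pair

Count, for each position, how many later elements it exceeds:
4 → 1 → 1
1 → none → 0
5 → none → 0
8 → none → 0
12 → none → 0
15 → none → 0
16 → none → 0
Sum: 1 + 0 + 0 + 0 + 0 + 0 + 0 = 1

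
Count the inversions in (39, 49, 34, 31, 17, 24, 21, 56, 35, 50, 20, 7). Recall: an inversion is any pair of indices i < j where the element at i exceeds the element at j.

42

Count, for each position, how many later elements it exceeds:
39 → 34, 31, 17, 24, 21, 35, 20, 7 → 8
49 → 34, 31, 17, 24, 21, 35, 20, 7 → 8
34 → 31, 17, 24, 21, 20, 7 → 6
31 → 17, 24, 21, 20, 7 → 5
17 → 7 → 1
24 → 21, 20, 7 → 3
21 → 20, 7 → 2
56 → 35, 50, 20, 7 → 4
35 → 20, 7 → 2
50 → 20, 7 → 2
20 → 7 → 1
7 → none → 0
Sum: 8 + 8 + 6 + 5 + 1 + 3 + 2 + 4 + 2 + 2 + 1 + 0 = 42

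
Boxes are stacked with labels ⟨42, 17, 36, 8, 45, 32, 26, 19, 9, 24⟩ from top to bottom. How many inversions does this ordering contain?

Sweep left to right; for each value list the smaller values that follow it:
42 → 17, 36, 8, 32, 26, 19, 9, 24 → 8
17 → 8, 9 → 2
36 → 8, 32, 26, 19, 9, 24 → 6
8 → none → 0
45 → 32, 26, 19, 9, 24 → 5
32 → 26, 19, 9, 24 → 4
26 → 19, 9, 24 → 3
19 → 9 → 1
9 → none → 0
24 → none → 0
Sum: 8 + 2 + 6 + 0 + 5 + 4 + 3 + 1 + 0 + 0 = 29

29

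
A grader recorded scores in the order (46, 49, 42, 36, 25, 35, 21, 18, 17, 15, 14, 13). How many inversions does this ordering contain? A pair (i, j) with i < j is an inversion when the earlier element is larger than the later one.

64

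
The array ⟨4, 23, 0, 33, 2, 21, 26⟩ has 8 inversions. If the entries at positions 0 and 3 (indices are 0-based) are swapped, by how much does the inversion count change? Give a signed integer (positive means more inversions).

Positions 0 and 3 hold 4 and 33; after swapping, the array is [33, 23, 0, 4, 2, 21, 26].
Count, for each position, how many later elements it exceeds:
33 → 23, 0, 4, 2, 21, 26 → 6
23 → 0, 4, 2, 21 → 4
0 → none → 0
4 → 2 → 1
2 → none → 0
21 → none → 0
26 → none → 0
Sum: 6 + 4 + 0 + 1 + 0 + 0 + 0 = 11
Change: 11 − 8 = +3

+3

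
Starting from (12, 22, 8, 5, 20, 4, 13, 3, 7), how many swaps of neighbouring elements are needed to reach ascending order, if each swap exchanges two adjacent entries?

25

Each adjacent swap fixes exactly one inversion, so the minimum swap count equals the number of inversions.
Count inversions — for each element, later elements that are smaller:
12: 8, 5, 4, 3, 7 → 5
22: 8, 5, 20, 4, 13, 3, 7 → 7
8: 5, 4, 3, 7 → 4
5: 4, 3 → 2
20: 4, 13, 3, 7 → 4
4: 3 → 1
13: 3, 7 → 2
3: none → 0
7: none → 0
Total inversions: 5 + 7 + 4 + 2 + 4 + 1 + 2 + 0 + 0 = 25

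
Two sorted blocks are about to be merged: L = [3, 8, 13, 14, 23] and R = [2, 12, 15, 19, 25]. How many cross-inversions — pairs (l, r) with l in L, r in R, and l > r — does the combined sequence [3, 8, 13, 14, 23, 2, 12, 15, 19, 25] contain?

For each element r of the right run, count left-run elements greater than r:
r = 2: 3, 8, 13, 14, 23 → 5
r = 12: 13, 14, 23 → 3
r = 15: 23 → 1
r = 19: 23 → 1
r = 25: none → 0
Cross-inversions: 5 + 3 + 1 + 1 + 0 = 10

10 cross-inversions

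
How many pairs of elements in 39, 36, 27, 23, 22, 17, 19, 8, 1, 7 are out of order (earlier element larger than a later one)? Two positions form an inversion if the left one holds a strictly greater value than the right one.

43 inversions

Count, for each position, how many later elements it exceeds:
39: 9
36: 8
27: 7
23: 6
22: 5
17: 3
19: 3
8: 2
1: 0
7: 0
Sum: 9 + 8 + 7 + 6 + 5 + 3 + 3 + 2 + 0 + 0 = 43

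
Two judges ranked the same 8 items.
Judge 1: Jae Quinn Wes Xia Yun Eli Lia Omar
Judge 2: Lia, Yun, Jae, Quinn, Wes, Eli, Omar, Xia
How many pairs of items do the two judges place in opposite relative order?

12 discordant pairs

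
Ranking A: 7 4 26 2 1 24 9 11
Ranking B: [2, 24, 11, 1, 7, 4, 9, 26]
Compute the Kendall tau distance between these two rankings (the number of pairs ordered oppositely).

16 discordant pairs

Assign each item its position (1..8) in the first ordering, then rewrite the second ordering as that position sequence:
positions: 7→1, 4→2, 26→3, 2→4, 1→5, 24→6, 9→7, 11→8
second ordering as positions: [4, 6, 8, 5, 1, 2, 7, 3]
Discordant pairs = inversions in this position sequence.
4: 1, 2, 3 → 3
6: 5, 1, 2, 3 → 4
8: 5, 1, 2, 7, 3 → 5
5: 1, 2, 3 → 3
1: 0
2: 0
7: 3 → 1
3: 0
Total: 3 + 4 + 5 + 3 + 0 + 0 + 1 + 0 = 16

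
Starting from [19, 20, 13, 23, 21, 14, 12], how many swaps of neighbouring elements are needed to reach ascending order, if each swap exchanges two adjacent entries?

13

The minimum number of adjacent swaps to sort an array equals its inversion count, since every such swap removes exactly one inversion.
Count inversions — for each element, later elements that are smaller:
19: 13, 14, 12 → 3
20: 13, 14, 12 → 3
13: 12 → 1
23: 21, 14, 12 → 3
21: 14, 12 → 2
14: 12 → 1
12: none → 0
Total inversions: 3 + 3 + 1 + 3 + 2 + 1 + 0 = 13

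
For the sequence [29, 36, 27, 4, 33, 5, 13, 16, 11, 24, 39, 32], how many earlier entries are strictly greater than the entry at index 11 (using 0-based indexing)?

The element at index 11 is 32.
Elements before it: 29, 36, 27, 4, 33, 5, 13, 16, 11, 24, 39
Those larger than 32: 36, 33, 39

3 such elements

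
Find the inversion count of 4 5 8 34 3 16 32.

6 inversions

Out-of-order index pairs (1-indexed):
(1,5): 4 > 3
(2,5): 5 > 3
(3,5): 8 > 3
(4,5): 34 > 3
(4,6): 34 > 16
(4,7): 34 > 32
That's 6 pairs.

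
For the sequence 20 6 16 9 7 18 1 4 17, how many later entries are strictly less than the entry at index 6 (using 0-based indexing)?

0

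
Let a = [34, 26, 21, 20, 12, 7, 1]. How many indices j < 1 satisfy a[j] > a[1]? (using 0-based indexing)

The element at index 1 is 26.
Elements before it: 34
Those larger than 26: 34

1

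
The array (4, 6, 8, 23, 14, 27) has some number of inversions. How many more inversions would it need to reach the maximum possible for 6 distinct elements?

Maximum inversions for 6 distinct elements is C(6, 2) = 6·5/2 = 15.
Current inversions — for each element, count later smaller elements:
4: 0
6: 0
8: 0
23: 1
14: 0
27: 0
Current total: 0 + 0 + 0 + 1 + 0 + 0 = 1
Shortfall: 15 − 1 = 14

14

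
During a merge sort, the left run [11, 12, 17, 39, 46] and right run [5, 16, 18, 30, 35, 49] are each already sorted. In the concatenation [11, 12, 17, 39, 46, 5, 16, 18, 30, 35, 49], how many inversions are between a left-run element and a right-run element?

For each element r of the right run, count left-run elements greater than r:
r = 5: 11, 12, 17, 39, 46 → 5
r = 16: 17, 39, 46 → 3
r = 18: 39, 46 → 2
r = 30: 39, 46 → 2
r = 35: 39, 46 → 2
r = 49: none → 0
Cross-inversions: 5 + 3 + 2 + 2 + 2 + 0 = 14

There are 14 split inversions.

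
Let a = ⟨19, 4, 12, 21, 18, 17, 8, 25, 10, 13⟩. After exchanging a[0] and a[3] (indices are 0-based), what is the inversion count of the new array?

Positions 0 and 3 hold 19 and 21; after swapping, the array is [21, 4, 12, 19, 18, 17, 8, 25, 10, 13].
Sweep left to right; for each value list the smaller values that follow it:
21 → 4, 12, 19, 18, 17, 8, 10, 13 → 8
4 → none → 0
12 → 8, 10 → 2
19 → 18, 17, 8, 10, 13 → 5
18 → 17, 8, 10, 13 → 4
17 → 8, 10, 13 → 3
8 → none → 0
25 → 10, 13 → 2
10 → none → 0
13 → none → 0
Sum: 8 + 0 + 2 + 5 + 4 + 3 + 0 + 2 + 0 + 0 = 24

24 inversions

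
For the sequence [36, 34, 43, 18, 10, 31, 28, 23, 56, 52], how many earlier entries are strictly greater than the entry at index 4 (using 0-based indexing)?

4

The element at index 4 is 10.
Elements before it: 36, 34, 43, 18
Those larger than 10: 36, 34, 43, 18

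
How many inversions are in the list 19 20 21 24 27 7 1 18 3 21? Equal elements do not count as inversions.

Element-by-element contributions:
19 → 7, 1, 18, 3 → 4
20 → 7, 1, 18, 3 → 4
21 → 7, 1, 18, 3 → 4
24 → 7, 1, 18, 3, 21 → 5
27 → 7, 1, 18, 3, 21 → 5
7 → 1, 3 → 2
1 → none → 0
18 → 3 → 1
3 → none → 0
21 → none → 0
Sum: 4 + 4 + 4 + 5 + 5 + 2 + 0 + 1 + 0 + 0 = 25

Inversions: 25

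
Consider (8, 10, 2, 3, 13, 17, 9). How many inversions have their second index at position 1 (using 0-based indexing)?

0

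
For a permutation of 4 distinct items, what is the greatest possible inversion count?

A reversed (strictly descending) arrangement makes every pair an inversion, giving C(4, 2) inversions.
C(4, 2) = 4·3/2 = 6

6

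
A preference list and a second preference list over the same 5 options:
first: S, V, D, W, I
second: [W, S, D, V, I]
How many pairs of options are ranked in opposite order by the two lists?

4 pairs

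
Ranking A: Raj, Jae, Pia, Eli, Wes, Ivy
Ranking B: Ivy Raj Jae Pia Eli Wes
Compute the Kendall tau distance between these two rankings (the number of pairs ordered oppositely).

Assign each item its position (1..6) in the first ordering, then rewrite the second ordering as that position sequence:
positions: Raj→1, Jae→2, Pia→3, Eli→4, Wes→5, Ivy→6
second ordering as positions: [6, 1, 2, 3, 4, 5]
Discordant pairs = inversions in this position sequence.
6: 1, 2, 3, 4, 5 → 5
1: 0
2: 0
3: 0
4: 0
5: 0
Total: 5 + 0 + 0 + 0 + 0 + 0 = 5

5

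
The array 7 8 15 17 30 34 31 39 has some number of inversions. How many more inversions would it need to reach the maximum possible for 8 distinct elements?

Maximum inversions for 8 distinct elements is C(8, 2) = 8·7/2 = 28.
Current inversions — for each element, count later smaller elements:
7: 0
8: 0
15: 0
17: 0
30: 0
34: 1
31: 0
39: 0
Current total: 0 + 0 + 0 + 0 + 0 + 1 + 0 + 0 = 1
Shortfall: 28 − 1 = 27

27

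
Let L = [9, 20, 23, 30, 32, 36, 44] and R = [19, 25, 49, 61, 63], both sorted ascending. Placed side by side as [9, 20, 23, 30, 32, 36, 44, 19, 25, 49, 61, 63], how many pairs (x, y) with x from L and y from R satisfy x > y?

For each element r of the right run, count left-run elements greater than r:
r = 19: 20, 23, 30, 32, 36, 44 → 6
r = 25: 30, 32, 36, 44 → 4
r = 49: none → 0
r = 61: none → 0
r = 63: none → 0
Cross-inversions: 6 + 4 + 0 + 0 + 0 = 10

10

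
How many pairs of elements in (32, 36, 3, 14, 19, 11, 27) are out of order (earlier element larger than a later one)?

12

Listing every pair i<j with a[i]>a[j] (using 1-based positions):
(1,3): 32 > 3
(1,4): 32 > 14
(1,5): 32 > 19
(1,6): 32 > 11
(1,7): 32 > 27
(2,3): 36 > 3
(2,4): 36 > 14
(2,5): 36 > 19
(2,6): 36 > 11
(2,7): 36 > 27
(4,6): 14 > 11
(5,6): 19 > 11
That's 12 pairs.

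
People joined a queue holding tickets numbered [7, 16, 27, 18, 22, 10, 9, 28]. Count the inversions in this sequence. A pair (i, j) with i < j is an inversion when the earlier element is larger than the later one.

Element-by-element contributions:
7: 0
16: 2
27: 4
18: 2
22: 2
10: 1
9: 0
28: 0
Sum: 0 + 2 + 4 + 2 + 2 + 1 + 0 + 0 = 11

11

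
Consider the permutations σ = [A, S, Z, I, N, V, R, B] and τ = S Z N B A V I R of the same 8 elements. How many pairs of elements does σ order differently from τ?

There are 9 discordant pairs.

Assign each item its position (1..8) in the first ordering, then rewrite the second ordering as that position sequence:
positions: A→1, S→2, Z→3, I→4, N→5, V→6, R→7, B→8
second ordering as positions: [2, 3, 5, 8, 1, 6, 4, 7]
Discordant pairs = inversions in this position sequence.
2: 1 → 1
3: 1 → 1
5: 1, 4 → 2
8: 1, 6, 4, 7 → 4
1: 0
6: 4 → 1
4: 0
7: 0
Total: 1 + 1 + 2 + 4 + 0 + 1 + 0 + 0 = 9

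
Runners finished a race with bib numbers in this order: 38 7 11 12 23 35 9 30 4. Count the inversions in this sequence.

Element-by-element contributions:
38: 8
7: 1
11: 2
12: 2
23: 2
35: 3
9: 1
30: 1
4: 0
Sum: 8 + 1 + 2 + 2 + 2 + 3 + 1 + 1 + 0 = 20

20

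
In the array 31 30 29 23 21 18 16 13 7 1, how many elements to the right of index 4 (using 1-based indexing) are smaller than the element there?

6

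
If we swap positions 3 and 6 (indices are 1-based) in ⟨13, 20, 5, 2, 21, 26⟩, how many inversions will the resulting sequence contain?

8

Positions 3 and 6 hold 5 and 26; after swapping, the array is [13, 20, 26, 2, 21, 5].
Count, for each position, how many later elements it exceeds:
13: 2
20: 2
26: 3
2: 0
21: 1
5: 0
Sum: 2 + 2 + 3 + 0 + 1 + 0 = 8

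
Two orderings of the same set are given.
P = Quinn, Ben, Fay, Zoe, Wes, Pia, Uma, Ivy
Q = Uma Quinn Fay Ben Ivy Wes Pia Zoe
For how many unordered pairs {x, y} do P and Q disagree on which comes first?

12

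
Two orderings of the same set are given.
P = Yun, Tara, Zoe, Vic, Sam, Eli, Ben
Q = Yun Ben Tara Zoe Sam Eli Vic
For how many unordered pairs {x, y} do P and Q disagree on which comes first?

7

Assign each item its position (1..7) in the first ordering, then rewrite the second ordering as that position sequence:
positions: Yun→1, Tara→2, Zoe→3, Vic→4, Sam→5, Eli→6, Ben→7
second ordering as positions: [1, 7, 2, 3, 5, 6, 4]
Discordant pairs = inversions in this position sequence.
1: 0
7: 2, 3, 5, 6, 4 → 5
2: 0
3: 0
5: 4 → 1
6: 4 → 1
4: 0
Total: 0 + 5 + 0 + 0 + 1 + 1 + 0 = 7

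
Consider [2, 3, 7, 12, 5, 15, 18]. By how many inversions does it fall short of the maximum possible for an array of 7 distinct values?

Maximum inversions for 7 distinct elements is C(7, 2) = 7·6/2 = 21.
Current inversions — for each element, count later smaller elements:
2: 0
3: 0
7: 1
12: 1
5: 0
15: 0
18: 0
Current total: 0 + 0 + 1 + 1 + 0 + 0 + 0 = 2
Shortfall: 21 − 2 = 19

19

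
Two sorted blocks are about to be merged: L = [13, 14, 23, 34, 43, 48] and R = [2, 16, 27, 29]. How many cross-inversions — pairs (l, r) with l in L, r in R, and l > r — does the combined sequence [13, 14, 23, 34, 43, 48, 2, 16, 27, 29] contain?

16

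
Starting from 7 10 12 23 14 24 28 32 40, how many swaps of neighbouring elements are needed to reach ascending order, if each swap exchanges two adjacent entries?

The minimum number of adjacent swaps to sort an array equals its inversion count, since every such swap removes exactly one inversion.
Count inversions — for each element, later elements that are smaller:
7: none → 0
10: none → 0
12: none → 0
23: 14 → 1
14: none → 0
24: none → 0
28: none → 0
32: none → 0
40: none → 0
Total inversions: 0 + 0 + 0 + 1 + 0 + 0 + 0 + 0 + 0 = 1

There is 1 swap.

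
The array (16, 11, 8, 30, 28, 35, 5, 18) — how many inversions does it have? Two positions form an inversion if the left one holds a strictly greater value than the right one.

13

For each element, count later entries that are smaller:
16: 3
11: 2
8: 1
30: 3
28: 2
35: 2
5: 0
18: 0
Sum: 3 + 2 + 1 + 3 + 2 + 2 + 0 + 0 = 13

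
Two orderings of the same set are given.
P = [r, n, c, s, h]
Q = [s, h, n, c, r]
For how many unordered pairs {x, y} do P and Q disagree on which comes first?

Assign each item its position (1..5) in the first ordering, then rewrite the second ordering as that position sequence:
positions: r→1, n→2, c→3, s→4, h→5
second ordering as positions: [4, 5, 2, 3, 1]
Discordant pairs = inversions in this position sequence.
4: 2, 3, 1 → 3
5: 2, 3, 1 → 3
2: 1 → 1
3: 1 → 1
1: 0
Total: 3 + 3 + 1 + 1 + 0 = 8

8 disagreeing pairs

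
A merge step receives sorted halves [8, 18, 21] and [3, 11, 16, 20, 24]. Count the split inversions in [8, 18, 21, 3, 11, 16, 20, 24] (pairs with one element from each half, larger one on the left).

8 cross-inversions

For each element r of the right run, count left-run elements greater than r:
r = 3: 8, 18, 21 → 3
r = 11: 18, 21 → 2
r = 16: 18, 21 → 2
r = 20: 21 → 1
r = 24: none → 0
Cross-inversions: 3 + 2 + 2 + 1 + 0 = 8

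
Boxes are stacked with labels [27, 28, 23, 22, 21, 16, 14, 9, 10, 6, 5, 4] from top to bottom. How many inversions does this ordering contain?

64 inversions

Count, for each position, how many later elements it exceeds:
27: 10
28: 10
23: 9
22: 8
21: 7
16: 6
14: 5
9: 3
10: 3
6: 2
5: 1
4: 0
Sum: 10 + 10 + 9 + 8 + 7 + 6 + 5 + 3 + 3 + 2 + 1 + 0 = 64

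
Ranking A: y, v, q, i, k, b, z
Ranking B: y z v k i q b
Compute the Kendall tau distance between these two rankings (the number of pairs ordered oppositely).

Discordant pairs: 8

Assign each item its position (1..7) in the first ordering, then rewrite the second ordering as that position sequence:
positions: y→1, v→2, q→3, i→4, k→5, b→6, z→7
second ordering as positions: [1, 7, 2, 5, 4, 3, 6]
Discordant pairs = inversions in this position sequence.
1: 0
7: 2, 5, 4, 3, 6 → 5
2: 0
5: 4, 3 → 2
4: 3 → 1
3: 0
6: 0
Total: 0 + 5 + 0 + 2 + 1 + 0 + 0 = 8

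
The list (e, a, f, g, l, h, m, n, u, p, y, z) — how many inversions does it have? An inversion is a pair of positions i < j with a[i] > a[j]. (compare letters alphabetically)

For each element, count later entries that are smaller:
e → a → 1
a → none → 0
f → none → 0
g → none → 0
l → h → 1
h → none → 0
m → none → 0
n → none → 0
u → p → 1
p → none → 0
y → none → 0
z → none → 0
Sum: 1 + 0 + 0 + 0 + 1 + 0 + 0 + 0 + 1 + 0 + 0 + 0 = 3

3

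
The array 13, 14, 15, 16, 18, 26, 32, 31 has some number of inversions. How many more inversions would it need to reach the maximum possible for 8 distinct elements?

Maximum inversions for 8 distinct elements is C(8, 2) = 8·7/2 = 28.
Current inversions — for each element, count later smaller elements:
13: 0
14: 0
15: 0
16: 0
18: 0
26: 0
32: 1
31: 0
Current total: 0 + 0 + 0 + 0 + 0 + 0 + 1 + 0 = 1
Shortfall: 28 − 1 = 27

27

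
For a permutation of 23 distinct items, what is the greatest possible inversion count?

253 inversions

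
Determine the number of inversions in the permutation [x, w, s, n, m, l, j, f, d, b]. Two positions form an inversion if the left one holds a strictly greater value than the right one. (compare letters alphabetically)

There are 45 out-of-order pairs.

Count, for each position, how many later elements it exceeds:
x → w, s, n, m, l, j, f, d, b → 9
w → s, n, m, l, j, f, d, b → 8
s → n, m, l, j, f, d, b → 7
n → m, l, j, f, d, b → 6
m → l, j, f, d, b → 5
l → j, f, d, b → 4
j → f, d, b → 3
f → d, b → 2
d → b → 1
b → none → 0
Sum: 9 + 8 + 7 + 6 + 5 + 4 + 3 + 2 + 1 + 0 = 45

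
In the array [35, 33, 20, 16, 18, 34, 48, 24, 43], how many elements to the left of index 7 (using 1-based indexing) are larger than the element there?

0 such elements

The element at index 7 is 48.
Elements before it: 35, 33, 20, 16, 18, 34
None of them are larger than 48.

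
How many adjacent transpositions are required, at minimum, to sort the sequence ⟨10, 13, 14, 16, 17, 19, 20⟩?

0 swaps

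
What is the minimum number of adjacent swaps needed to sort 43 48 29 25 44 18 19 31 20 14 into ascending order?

34 adjacent swaps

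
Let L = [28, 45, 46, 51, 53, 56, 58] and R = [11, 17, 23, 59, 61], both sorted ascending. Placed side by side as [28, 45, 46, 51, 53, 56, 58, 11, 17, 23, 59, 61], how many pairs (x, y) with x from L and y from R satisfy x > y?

For each element r of the right run, count left-run elements greater than r:
r = 11: 28, 45, 46, 51, 53, 56, 58 → 7
r = 17: 28, 45, 46, 51, 53, 56, 58 → 7
r = 23: 28, 45, 46, 51, 53, 56, 58 → 7
r = 59: none → 0
r = 61: none → 0
Cross-inversions: 7 + 7 + 7 + 0 + 0 = 21

21 cross-inversions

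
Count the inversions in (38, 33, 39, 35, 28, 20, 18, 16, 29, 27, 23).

42

Element-by-element contributions:
38: 9
33: 7
39: 8
35: 7
28: 5
20: 2
18: 1
16: 0
29: 2
27: 1
23: 0
Sum: 9 + 7 + 8 + 7 + 5 + 2 + 1 + 0 + 2 + 1 + 0 = 42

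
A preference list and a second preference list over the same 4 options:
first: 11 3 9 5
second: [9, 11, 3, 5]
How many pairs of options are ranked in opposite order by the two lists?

Assign each item its position (1..4) in the first ordering, then rewrite the second ordering as that position sequence:
positions: 11→1, 3→2, 9→3, 5→4
second ordering as positions: [3, 1, 2, 4]
Discordant pairs = inversions in this position sequence.
3: 1, 2 → 2
1: 0
2: 0
4: 0
Total: 2 + 0 + 0 + 0 = 2

2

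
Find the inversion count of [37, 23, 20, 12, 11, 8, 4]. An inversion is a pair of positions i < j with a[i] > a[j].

21 inversions

Sweep left to right; for each value list the smaller values that follow it:
37: 6
23: 5
20: 4
12: 3
11: 2
8: 1
4: 0
Sum: 6 + 5 + 4 + 3 + 2 + 1 + 0 = 21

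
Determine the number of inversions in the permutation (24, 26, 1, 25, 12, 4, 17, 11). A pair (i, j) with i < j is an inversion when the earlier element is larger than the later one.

Out-of-order pairs: 18

For each element, count later entries that are smaller:
24: 5
26: 6
1: 0
25: 4
12: 2
4: 0
17: 1
11: 0
Sum: 5 + 6 + 0 + 4 + 2 + 0 + 1 + 0 = 18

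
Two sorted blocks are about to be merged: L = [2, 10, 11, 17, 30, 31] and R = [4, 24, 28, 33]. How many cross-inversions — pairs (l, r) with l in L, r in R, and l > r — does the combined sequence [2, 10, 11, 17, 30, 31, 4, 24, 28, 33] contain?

There are 9 cross-inversions.

Count, for every r in R, how many entries of L exceed r:
r = 4: 10, 11, 17, 30, 31 → 5
r = 24: 30, 31 → 2
r = 28: 30, 31 → 2
r = 33: none → 0
Cross-inversions: 5 + 2 + 2 + 0 = 9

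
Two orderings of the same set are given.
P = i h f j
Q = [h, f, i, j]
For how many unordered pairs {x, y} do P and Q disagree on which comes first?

Assign each item its position (1..4) in the first ordering, then rewrite the second ordering as that position sequence:
positions: i→1, h→2, f→3, j→4
second ordering as positions: [2, 3, 1, 4]
Discordant pairs = inversions in this position sequence.
2: 1 → 1
3: 1 → 1
1: 0
4: 0
Total: 1 + 1 + 0 + 0 = 2

2 disagreeing pairs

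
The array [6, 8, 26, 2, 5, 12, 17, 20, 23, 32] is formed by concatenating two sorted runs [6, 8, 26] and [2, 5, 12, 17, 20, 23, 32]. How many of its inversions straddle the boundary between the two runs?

Split inversions: 10

Count, for every r in R, how many entries of L exceed r:
r = 2: 6, 8, 26 → 3
r = 5: 6, 8, 26 → 3
r = 12: 26 → 1
r = 17: 26 → 1
r = 20: 26 → 1
r = 23: 26 → 1
r = 32: none → 0
Cross-inversions: 3 + 3 + 1 + 1 + 1 + 1 + 0 = 10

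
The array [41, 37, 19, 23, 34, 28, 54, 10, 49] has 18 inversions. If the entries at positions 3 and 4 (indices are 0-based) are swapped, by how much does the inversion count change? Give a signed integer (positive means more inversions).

Positions 3 and 4 hold 23 and 34; after swapping, the array is [41, 37, 19, 34, 23, 28, 54, 10, 49].
Sweep left to right; for each value list the smaller values that follow it:
41 → 37, 19, 34, 23, 28, 10 → 6
37 → 19, 34, 23, 28, 10 → 5
19 → 10 → 1
34 → 23, 28, 10 → 3
23 → 10 → 1
28 → 10 → 1
54 → 10, 49 → 2
10 → none → 0
49 → none → 0
Sum: 6 + 5 + 1 + 3 + 1 + 1 + 2 + 0 + 0 = 19
Change: 19 − 18 = +1

+1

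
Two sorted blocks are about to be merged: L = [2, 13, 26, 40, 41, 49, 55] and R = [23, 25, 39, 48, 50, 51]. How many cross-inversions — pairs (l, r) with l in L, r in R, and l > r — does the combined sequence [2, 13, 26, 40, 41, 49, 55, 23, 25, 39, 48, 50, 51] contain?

Count, for every r in R, how many entries of L exceed r:
r = 23: 26, 40, 41, 49, 55 → 5
r = 25: 26, 40, 41, 49, 55 → 5
r = 39: 40, 41, 49, 55 → 4
r = 48: 49, 55 → 2
r = 50: 55 → 1
r = 51: 55 → 1
Cross-inversions: 5 + 5 + 4 + 2 + 1 + 1 = 18

18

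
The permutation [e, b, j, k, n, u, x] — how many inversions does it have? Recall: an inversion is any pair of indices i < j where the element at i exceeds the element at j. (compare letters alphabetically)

Element-by-element contributions:
e: 1
b: 0
j: 0
k: 0
n: 0
u: 0
x: 0
Sum: 1 + 0 + 0 + 0 + 0 + 0 + 0 = 1

1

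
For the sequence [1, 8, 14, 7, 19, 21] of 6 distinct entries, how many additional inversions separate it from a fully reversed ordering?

Maximum inversions for 6 distinct elements is C(6, 2) = 6·5/2 = 15.
Current inversions — for each element, count later smaller elements:
1: 0
8: 1
14: 1
7: 0
19: 0
21: 0
Current total: 0 + 1 + 1 + 0 + 0 + 0 = 2
Shortfall: 15 − 2 = 13

13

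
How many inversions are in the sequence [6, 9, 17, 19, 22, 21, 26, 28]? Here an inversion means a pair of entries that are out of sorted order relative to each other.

1

Count, for each position, how many later elements it exceeds:
6 → none → 0
9 → none → 0
17 → none → 0
19 → none → 0
22 → 21 → 1
21 → none → 0
26 → none → 0
28 → none → 0
Sum: 0 + 0 + 0 + 0 + 1 + 0 + 0 + 0 = 1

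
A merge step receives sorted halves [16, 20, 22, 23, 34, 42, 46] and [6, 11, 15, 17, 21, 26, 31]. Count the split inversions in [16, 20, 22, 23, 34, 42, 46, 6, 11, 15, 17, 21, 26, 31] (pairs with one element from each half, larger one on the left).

Count, for every r in R, how many entries of L exceed r:
r = 6: 16, 20, 22, 23, 34, 42, 46 → 7
r = 11: 16, 20, 22, 23, 34, 42, 46 → 7
r = 15: 16, 20, 22, 23, 34, 42, 46 → 7
r = 17: 20, 22, 23, 34, 42, 46 → 6
r = 21: 22, 23, 34, 42, 46 → 5
r = 26: 34, 42, 46 → 3
r = 31: 34, 42, 46 → 3
Cross-inversions: 7 + 7 + 7 + 6 + 5 + 3 + 3 = 38

Cross-inversions: 38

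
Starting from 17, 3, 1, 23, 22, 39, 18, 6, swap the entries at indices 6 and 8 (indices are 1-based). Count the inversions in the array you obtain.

Positions 6 and 8 hold 39 and 6; after swapping, the array is [17, 3, 1, 23, 22, 6, 18, 39].
Sweep left to right; for each value list the smaller values that follow it:
17: 3
3: 1
1: 0
23: 3
22: 2
6: 0
18: 0
39: 0
Sum: 3 + 1 + 0 + 3 + 2 + 0 + 0 + 0 = 9

9 inversions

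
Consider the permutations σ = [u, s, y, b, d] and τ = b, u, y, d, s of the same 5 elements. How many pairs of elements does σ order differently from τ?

Discordant pairs: 5

Assign each item its position (1..5) in the first ordering, then rewrite the second ordering as that position sequence:
positions: u→1, s→2, y→3, b→4, d→5
second ordering as positions: [4, 1, 3, 5, 2]
Discordant pairs = inversions in this position sequence.
4: 1, 3, 2 → 3
1: 0
3: 2 → 1
5: 2 → 1
2: 0
Total: 3 + 0 + 1 + 1 + 0 = 5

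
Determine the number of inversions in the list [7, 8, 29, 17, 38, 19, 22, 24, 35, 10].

Element-by-element contributions:
7: 0
8: 0
29: 5
17: 1
38: 5
19: 1
22: 1
24: 1
35: 1
10: 0
Sum: 0 + 0 + 5 + 1 + 5 + 1 + 1 + 1 + 1 + 0 = 15

There are 15 inversions.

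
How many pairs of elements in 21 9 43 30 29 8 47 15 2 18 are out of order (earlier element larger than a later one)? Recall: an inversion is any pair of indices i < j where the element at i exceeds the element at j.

Count, for each position, how many later elements it exceeds:
21 → 9, 8, 15, 2, 18 → 5
9 → 8, 2 → 2
43 → 30, 29, 8, 15, 2, 18 → 6
30 → 29, 8, 15, 2, 18 → 5
29 → 8, 15, 2, 18 → 4
8 → 2 → 1
47 → 15, 2, 18 → 3
15 → 2 → 1
2 → none → 0
18 → none → 0
Sum: 5 + 2 + 6 + 5 + 4 + 1 + 3 + 1 + 0 + 0 = 27

There are 27 inversions.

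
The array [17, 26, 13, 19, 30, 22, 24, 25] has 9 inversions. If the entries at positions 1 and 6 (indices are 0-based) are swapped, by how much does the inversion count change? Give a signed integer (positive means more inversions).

Positions 1 and 6 hold 26 and 24; after swapping, the array is [17, 24, 13, 19, 30, 22, 26, 25].
Count, for each position, how many later elements it exceeds:
17 → 13 → 1
24 → 13, 19, 22 → 3
13 → none → 0
19 → none → 0
30 → 22, 26, 25 → 3
22 → none → 0
26 → 25 → 1
25 → none → 0
Sum: 1 + 3 + 0 + 0 + 3 + 0 + 1 + 0 = 8
Change: 8 − 9 = -1

-1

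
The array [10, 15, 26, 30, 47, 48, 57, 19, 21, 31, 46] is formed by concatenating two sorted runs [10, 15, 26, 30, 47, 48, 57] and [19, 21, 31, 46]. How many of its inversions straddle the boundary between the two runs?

Take each right-half value and tally the left-half values above it:
r = 19: 26, 30, 47, 48, 57 → 5
r = 21: 26, 30, 47, 48, 57 → 5
r = 31: 47, 48, 57 → 3
r = 46: 47, 48, 57 → 3
Cross-inversions: 5 + 5 + 3 + 3 = 16

16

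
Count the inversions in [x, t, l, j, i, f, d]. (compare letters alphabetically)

21 inversions

Sweep left to right; for each value list the smaller values that follow it:
x → t, l, j, i, f, d → 6
t → l, j, i, f, d → 5
l → j, i, f, d → 4
j → i, f, d → 3
i → f, d → 2
f → d → 1
d → none → 0
Sum: 6 + 5 + 4 + 3 + 2 + 1 + 0 = 21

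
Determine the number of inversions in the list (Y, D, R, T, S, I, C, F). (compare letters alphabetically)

For each element, count later entries that are smaller:
Y: 7
D: 1
R: 3
T: 4
S: 3
I: 2
C: 0
F: 0
Sum: 7 + 1 + 3 + 4 + 3 + 2 + 0 + 0 = 20

20 out-of-order pairs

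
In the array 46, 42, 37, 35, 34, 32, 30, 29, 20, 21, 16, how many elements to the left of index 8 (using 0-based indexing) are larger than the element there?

8

The element at index 8 is 20.
Elements before it: 46, 42, 37, 35, 34, 32, 30, 29
Those larger than 20: 46, 42, 37, 35, 34, 32, 30, 29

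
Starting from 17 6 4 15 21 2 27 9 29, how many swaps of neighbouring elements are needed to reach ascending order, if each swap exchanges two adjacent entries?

13 swaps

Each adjacent swap fixes exactly one inversion, so the minimum swap count equals the number of inversions.
Count inversions — for each element, later elements that are smaller:
17: 6, 4, 15, 2, 9 → 5
6: 4, 2 → 2
4: 2 → 1
15: 2, 9 → 2
21: 2, 9 → 2
2: none → 0
27: 9 → 1
9: none → 0
29: none → 0
Total inversions: 5 + 2 + 1 + 2 + 2 + 0 + 1 + 0 + 0 = 13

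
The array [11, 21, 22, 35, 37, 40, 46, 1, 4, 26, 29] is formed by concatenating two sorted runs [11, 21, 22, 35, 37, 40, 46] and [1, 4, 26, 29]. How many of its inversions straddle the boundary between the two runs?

22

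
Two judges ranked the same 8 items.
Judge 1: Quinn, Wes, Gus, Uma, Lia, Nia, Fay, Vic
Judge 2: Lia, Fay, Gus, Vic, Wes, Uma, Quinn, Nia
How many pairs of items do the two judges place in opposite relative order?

Assign each item its position (1..8) in the first ordering, then rewrite the second ordering as that position sequence:
positions: Quinn→1, Wes→2, Gus→3, Uma→4, Lia→5, Nia→6, Fay→7, Vic→8
second ordering as positions: [5, 7, 3, 8, 2, 4, 1, 6]
Discordant pairs = inversions in this position sequence.
5: 3, 2, 4, 1 → 4
7: 3, 2, 4, 1, 6 → 5
3: 2, 1 → 2
8: 2, 4, 1, 6 → 4
2: 1 → 1
4: 1 → 1
1: 0
6: 0
Total: 4 + 5 + 2 + 4 + 1 + 1 + 0 + 0 = 17

17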